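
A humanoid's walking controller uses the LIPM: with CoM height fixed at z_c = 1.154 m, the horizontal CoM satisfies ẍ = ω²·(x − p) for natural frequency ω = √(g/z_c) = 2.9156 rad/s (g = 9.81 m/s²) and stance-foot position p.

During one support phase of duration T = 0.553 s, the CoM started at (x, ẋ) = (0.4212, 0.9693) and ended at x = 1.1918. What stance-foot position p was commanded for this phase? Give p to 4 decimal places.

ωT = 2.9156·0.553 = 1.612327; cosh(ωT) = 2.606944, sinh(ωT) = 2.407521
x(T) = p + (x₀−p)·cosh(ωT) + (ẋ₀/ω)·sinh(ωT) ⇒ p·(1 − cosh) = x(T) − x₀·cosh − (ẋ₀/ω)·sinh
numerator   = 1.1918 − (0.4212)·2.606944 − (0.9693/2.9156)·2.407521 = -0.706633
denominator = 1 − 2.606944 = -1.606944
p = -0.706633 / -1.606944 = 0.4397

p = 0.4397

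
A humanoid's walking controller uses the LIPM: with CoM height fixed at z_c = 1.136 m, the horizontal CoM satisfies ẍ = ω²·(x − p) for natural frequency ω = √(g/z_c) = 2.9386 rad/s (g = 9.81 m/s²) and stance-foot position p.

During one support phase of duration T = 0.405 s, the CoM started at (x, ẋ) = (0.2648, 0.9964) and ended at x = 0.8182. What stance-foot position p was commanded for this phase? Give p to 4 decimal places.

ωT = 2.9386·0.405 = 1.190133; cosh(ωT) = 1.795850, sinh(ωT) = 1.491669
x(T) = p + (x₀−p)·cosh(ωT) + (ẋ₀/ω)·sinh(ωT) ⇒ p·(1 − cosh) = x(T) − x₀·cosh − (ẋ₀/ω)·sinh
numerator   = 0.8182 − (0.2648)·1.795850 − (0.9964/2.9386)·1.491669 = -0.163126
denominator = 1 − 1.795850 = -0.795850
p = -0.163126 / -0.795850 = 0.2050

p = 0.2050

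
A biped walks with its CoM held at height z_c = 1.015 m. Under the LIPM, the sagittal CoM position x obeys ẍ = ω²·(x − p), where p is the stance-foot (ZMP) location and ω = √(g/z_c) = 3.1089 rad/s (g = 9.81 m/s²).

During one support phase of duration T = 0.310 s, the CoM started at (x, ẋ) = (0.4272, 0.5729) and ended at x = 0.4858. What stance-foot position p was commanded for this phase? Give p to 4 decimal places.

p = 0.7219

ωT = 3.1089·0.310 = 0.963759; cosh(ωT) = 1.501494, sinh(ωT) = 1.120038
x(T) = p + (x₀−p)·cosh(ωT) + (ẋ₀/ω)·sinh(ωT) ⇒ p·(1 − cosh) = x(T) − x₀·cosh − (ẋ₀/ω)·sinh
numerator   = 0.4858 − (0.4272)·1.501494 − (0.5729/3.1089)·1.120038 = -0.362036
denominator = 1 − 1.501494 = -0.501494
p = -0.362036 / -0.501494 = 0.7219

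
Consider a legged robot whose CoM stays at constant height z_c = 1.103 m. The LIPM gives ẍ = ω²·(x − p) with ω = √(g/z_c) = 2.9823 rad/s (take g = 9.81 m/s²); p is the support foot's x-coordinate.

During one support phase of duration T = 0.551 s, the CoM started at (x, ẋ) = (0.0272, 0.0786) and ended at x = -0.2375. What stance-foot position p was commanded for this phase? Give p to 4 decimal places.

p = 0.2235

ωT = 2.9823·0.551 = 1.643247; cosh(ωT) = 2.682644, sinh(ωT) = 2.489293
x(T) = p + (x₀−p)·cosh(ωT) + (ẋ₀/ω)·sinh(ωT) ⇒ p·(1 − cosh) = x(T) − x₀·cosh − (ẋ₀/ω)·sinh
numerator   = -0.2375 − (0.0272)·2.682644 − (0.0786/2.9823)·2.489293 = -0.376074
denominator = 1 − 2.682644 = -1.682644
p = -0.376074 / -1.682644 = 0.2235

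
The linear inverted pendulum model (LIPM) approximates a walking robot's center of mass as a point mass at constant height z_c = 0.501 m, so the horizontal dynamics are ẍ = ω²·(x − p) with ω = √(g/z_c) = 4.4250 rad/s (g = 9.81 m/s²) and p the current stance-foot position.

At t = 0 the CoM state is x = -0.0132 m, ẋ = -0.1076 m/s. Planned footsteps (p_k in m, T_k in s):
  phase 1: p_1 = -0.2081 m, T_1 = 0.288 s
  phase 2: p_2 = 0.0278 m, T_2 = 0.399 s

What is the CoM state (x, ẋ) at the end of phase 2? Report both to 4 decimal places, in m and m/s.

phase 1: p=-0.2081, T=0.288, ωT=1.274400, cosh=1.928077, sinh=1.648478; start (x,ẋ)=(-0.013200, -0.107600) → end (x,ẋ)=(0.127597, 1.214240)
phase 2: p=0.0278, T=0.399, ωT=1.765575, cosh=3.008010, sinh=2.836922; start (x,ẋ)=(0.127597, 1.214240) → end (x,ẋ)=(1.106455, 4.905238)

x = 1.1065, ẋ = 4.9052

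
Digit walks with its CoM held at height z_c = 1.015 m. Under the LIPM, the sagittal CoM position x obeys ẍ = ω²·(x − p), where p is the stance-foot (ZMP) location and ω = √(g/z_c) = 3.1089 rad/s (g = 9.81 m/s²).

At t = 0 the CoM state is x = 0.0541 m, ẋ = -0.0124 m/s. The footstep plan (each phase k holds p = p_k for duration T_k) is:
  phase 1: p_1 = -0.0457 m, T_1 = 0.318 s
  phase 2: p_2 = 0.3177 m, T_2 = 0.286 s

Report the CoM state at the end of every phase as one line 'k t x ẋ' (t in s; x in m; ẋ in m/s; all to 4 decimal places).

1 0.3180 0.1024 0.3402
2 0.6040 0.1221 -0.1930

phase 1: p=-0.0457, T=0.318, ωT=0.988630, cosh=1.529818, sinh=1.157732; start (x,ẋ)=(0.054100, -0.012400) → end (x,ẋ)=(0.102358, 0.340238)
phase 2: p=0.3177, T=0.286, ωT=0.889145, cosh=1.422028, sinh=1.011021; start (x,ẋ)=(0.102358, 0.340238) → end (x,ẋ)=(0.122124, -0.193027)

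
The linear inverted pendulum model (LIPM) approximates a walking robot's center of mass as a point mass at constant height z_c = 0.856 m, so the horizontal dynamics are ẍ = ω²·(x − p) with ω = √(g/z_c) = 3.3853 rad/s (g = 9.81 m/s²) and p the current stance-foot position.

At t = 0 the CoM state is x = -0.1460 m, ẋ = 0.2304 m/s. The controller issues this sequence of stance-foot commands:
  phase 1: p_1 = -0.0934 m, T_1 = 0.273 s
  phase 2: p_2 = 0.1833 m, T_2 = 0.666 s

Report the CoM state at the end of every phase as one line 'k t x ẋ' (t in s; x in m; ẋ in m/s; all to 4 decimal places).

phase 1: p=-0.0934, T=0.273, ωT=0.924187, cosh=1.458336, sinh=1.061482; start (x,ẋ)=(-0.146000, 0.230400) → end (x,ẋ)=(-0.097865, 0.146986)
phase 2: p=0.1833, T=0.666, ωT=2.254610, cosh=4.818244, sinh=4.713329; start (x,ẋ)=(-0.097865, 0.146986) → end (x,ẋ)=(-0.966775, -3.778066)

1 0.2730 -0.0979 0.1470
2 0.9390 -0.9668 -3.7781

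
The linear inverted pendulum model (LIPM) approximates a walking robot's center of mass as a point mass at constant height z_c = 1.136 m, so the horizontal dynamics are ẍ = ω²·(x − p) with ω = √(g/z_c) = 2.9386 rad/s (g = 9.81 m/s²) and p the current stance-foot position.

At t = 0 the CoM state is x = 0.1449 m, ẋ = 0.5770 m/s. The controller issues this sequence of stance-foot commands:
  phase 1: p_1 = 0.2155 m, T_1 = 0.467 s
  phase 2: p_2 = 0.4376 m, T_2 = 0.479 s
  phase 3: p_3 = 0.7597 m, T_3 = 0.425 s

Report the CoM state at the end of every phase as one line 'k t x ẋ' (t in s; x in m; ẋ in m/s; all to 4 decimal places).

phase 1: p=0.2155, T=0.467, ωT=1.372326, cosh=2.099016, sinh=1.845500; start (x,ẋ)=(0.144900, 0.577000) → end (x,ẋ)=(0.429677, 0.828255)
phase 2: p=0.4376, T=0.479, ωT=1.407589, cosh=2.165413, sinh=1.920681; start (x,ẋ)=(0.429677, 0.828255) → end (x,ẋ)=(0.961794, 1.748797)
phase 3: p=0.7597, T=0.425, ωT=1.248905, cosh=1.886671, sinh=1.599852; start (x,ẋ)=(0.961794, 1.748797) → end (x,ẋ)=(2.093077, 4.249516)

1 0.4670 0.4297 0.8283
2 0.9460 0.9618 1.7488
3 1.3710 2.0931 4.2495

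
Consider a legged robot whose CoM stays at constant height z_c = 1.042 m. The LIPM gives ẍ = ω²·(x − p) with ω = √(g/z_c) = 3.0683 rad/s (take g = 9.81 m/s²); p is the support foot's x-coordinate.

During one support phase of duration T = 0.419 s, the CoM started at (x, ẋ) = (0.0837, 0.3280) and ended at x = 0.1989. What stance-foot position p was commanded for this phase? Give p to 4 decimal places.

p = 0.1506

ωT = 3.0683·0.419 = 1.285618; cosh(ωT) = 1.946691, sinh(ωT) = 1.670211
x(T) = p + (x₀−p)·cosh(ωT) + (ẋ₀/ω)·sinh(ωT) ⇒ p·(1 − cosh) = x(T) − x₀·cosh − (ẋ₀/ω)·sinh
numerator   = 0.1989 − (0.0837)·1.946691 − (0.3280/3.0683)·1.670211 = -0.142583
denominator = 1 − 1.946691 = -0.946691
p = -0.142583 / -0.946691 = 0.1506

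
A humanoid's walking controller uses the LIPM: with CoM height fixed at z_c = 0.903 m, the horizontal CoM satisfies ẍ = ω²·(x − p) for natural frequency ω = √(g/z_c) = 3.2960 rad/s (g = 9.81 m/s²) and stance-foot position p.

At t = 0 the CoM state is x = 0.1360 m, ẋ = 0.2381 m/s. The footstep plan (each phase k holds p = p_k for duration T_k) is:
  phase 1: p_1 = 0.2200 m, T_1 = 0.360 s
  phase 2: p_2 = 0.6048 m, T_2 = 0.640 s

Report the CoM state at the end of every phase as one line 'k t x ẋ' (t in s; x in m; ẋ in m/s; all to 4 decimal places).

phase 1: p=0.2200, T=0.360, ωT=1.186560, cosh=1.790531, sinh=1.485262; start (x,ẋ)=(0.136000, 0.238100) → end (x,ẋ)=(0.176889, 0.015110)
phase 2: p=0.6048, T=0.640, ωT=2.109440, cosh=4.182465, sinh=4.061159; start (x,ẋ)=(0.176889, 0.015110) → end (x,ẋ)=(-1.166304, -5.664636)

1 0.3600 0.1769 0.0151
2 1.0000 -1.1663 -5.6646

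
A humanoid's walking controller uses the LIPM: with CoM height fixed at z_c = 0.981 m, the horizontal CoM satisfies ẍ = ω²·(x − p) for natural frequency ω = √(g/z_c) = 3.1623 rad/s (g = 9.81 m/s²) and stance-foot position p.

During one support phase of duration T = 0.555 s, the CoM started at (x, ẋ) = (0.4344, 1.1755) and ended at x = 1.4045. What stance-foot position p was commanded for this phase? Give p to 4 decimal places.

p = 0.4712

ωT = 3.1623·0.555 = 1.755077; cosh(ωT) = 2.978392, sinh(ωT) = 2.805498
x(T) = p + (x₀−p)·cosh(ωT) + (ẋ₀/ω)·sinh(ωT) ⇒ p·(1 − cosh) = x(T) − x₀·cosh − (ẋ₀/ω)·sinh
numerator   = 1.4045 − (0.4344)·2.978392 − (1.1755/3.1623)·2.805498 = -0.932182
denominator = 1 − 2.978392 = -1.978392
p = -0.932182 / -1.978392 = 0.4712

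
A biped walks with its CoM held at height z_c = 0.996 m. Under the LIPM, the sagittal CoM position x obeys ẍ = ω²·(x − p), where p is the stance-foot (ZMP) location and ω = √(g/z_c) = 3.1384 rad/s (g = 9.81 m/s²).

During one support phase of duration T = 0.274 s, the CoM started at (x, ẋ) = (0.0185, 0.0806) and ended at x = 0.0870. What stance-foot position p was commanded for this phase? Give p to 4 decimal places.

p = -0.0924

ωT = 3.1384·0.274 = 0.859922; cosh(ωT) = 1.393085, sinh(ωT) = 0.969890
x(T) = p + (x₀−p)·cosh(ωT) + (ẋ₀/ω)·sinh(ωT) ⇒ p·(1 − cosh) = x(T) − x₀·cosh − (ẋ₀/ω)·sinh
numerator   = 0.0870 − (0.0185)·1.393085 − (0.0806/3.1384)·0.969890 = 0.036319
denominator = 1 − 1.393085 = -0.393085
p = 0.036319 / -0.393085 = -0.0924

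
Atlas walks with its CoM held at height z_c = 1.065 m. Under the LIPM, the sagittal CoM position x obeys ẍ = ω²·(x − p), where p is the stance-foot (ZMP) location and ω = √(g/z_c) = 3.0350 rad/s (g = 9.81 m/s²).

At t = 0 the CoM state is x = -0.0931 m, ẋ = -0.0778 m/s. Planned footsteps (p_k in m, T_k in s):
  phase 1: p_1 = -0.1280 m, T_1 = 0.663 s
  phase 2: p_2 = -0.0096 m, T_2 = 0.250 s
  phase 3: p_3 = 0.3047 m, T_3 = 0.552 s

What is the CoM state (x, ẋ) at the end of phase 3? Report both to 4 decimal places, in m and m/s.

phase 1: p=-0.1280, T=0.663, ωT=2.012205, cosh=3.806743, sinh=3.673049; start (x,ẋ)=(-0.093100, -0.077800) → end (x,ẋ)=(-0.089301, 0.092890)
phase 2: p=-0.0096, T=0.250, ωT=0.758750, cosh=1.301928, sinh=0.833677; start (x,ẋ)=(-0.089301, 0.092890) → end (x,ẋ)=(-0.087849, -0.080723)
phase 3: p=0.3047, T=0.552, ωT=1.675320, cosh=2.763876, sinh=2.576628; start (x,ẋ)=(-0.087849, -0.080723) → end (x,ẋ)=(-0.848787, -3.292864)

x = -0.8488, ẋ = -3.2929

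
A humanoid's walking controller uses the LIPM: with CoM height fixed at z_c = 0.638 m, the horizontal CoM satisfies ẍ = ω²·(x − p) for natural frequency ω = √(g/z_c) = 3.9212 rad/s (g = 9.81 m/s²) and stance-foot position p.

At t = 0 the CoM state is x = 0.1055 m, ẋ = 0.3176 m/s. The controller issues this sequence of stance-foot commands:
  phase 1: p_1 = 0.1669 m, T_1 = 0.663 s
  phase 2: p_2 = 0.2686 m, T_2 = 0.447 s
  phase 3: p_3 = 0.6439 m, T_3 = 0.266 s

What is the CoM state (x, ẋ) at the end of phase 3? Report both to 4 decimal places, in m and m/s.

x = 1.3688, ẋ = 3.3880

phase 1: p=0.1669, T=0.663, ωT=2.599756, cosh=6.767370, sinh=6.693078; start (x,ẋ)=(0.105500, 0.317600) → end (x,ẋ)=(0.293493, 0.537880)
phase 2: p=0.2686, T=0.447, ωT=1.752776, cosh=2.971947, sinh=2.798655; start (x,ẋ)=(0.293493, 0.537880) → end (x,ẋ)=(0.726480, 1.871734)
phase 3: p=0.6439, T=0.266, ωT=1.043039, cosh=1.595105, sinh=1.242723; start (x,ẋ)=(0.726480, 1.871734) → end (x,ẋ)=(1.368821, 3.388021)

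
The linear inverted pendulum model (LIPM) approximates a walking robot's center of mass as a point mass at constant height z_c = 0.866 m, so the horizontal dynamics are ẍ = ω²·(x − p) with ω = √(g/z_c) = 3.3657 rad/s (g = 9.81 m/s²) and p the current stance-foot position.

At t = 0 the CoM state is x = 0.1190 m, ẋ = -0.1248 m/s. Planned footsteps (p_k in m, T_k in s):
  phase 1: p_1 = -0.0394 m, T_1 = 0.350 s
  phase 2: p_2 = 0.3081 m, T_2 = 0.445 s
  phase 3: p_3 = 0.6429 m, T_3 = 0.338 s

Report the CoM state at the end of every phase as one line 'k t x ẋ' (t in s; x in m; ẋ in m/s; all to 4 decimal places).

phase 1: p=-0.0394, T=0.350, ωT=1.177995, cosh=1.777876, sinh=1.469980; start (x,ẋ)=(0.119000, -0.124800) → end (x,ẋ)=(0.187709, 0.561807)
phase 2: p=0.3081, T=0.445, ωT=1.497737, cosh=2.347596, sinh=2.123960; start (x,ẋ)=(0.187709, 0.561807) → end (x,ẋ)=(0.380004, 0.458265)
phase 3: p=0.6429, T=0.338, ωT=1.137607, cosh=1.719940, sinh=1.399354; start (x,ẋ)=(0.380004, 0.458265) → end (x,ẋ)=(0.381267, -0.450000)

1 0.3500 0.1877 0.5618
2 0.7950 0.3800 0.4583
3 1.1330 0.3813 -0.4500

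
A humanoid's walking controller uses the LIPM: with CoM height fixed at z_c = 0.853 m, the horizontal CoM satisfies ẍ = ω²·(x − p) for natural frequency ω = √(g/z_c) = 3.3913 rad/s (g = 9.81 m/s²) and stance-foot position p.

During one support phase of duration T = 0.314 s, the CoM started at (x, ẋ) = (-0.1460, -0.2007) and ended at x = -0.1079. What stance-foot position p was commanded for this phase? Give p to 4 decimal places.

ωT = 3.3913·0.314 = 1.064868; cosh(ωT) = 1.622615, sinh(ωT) = 1.277842
x(T) = p + (x₀−p)·cosh(ωT) + (ẋ₀/ω)·sinh(ωT) ⇒ p·(1 − cosh) = x(T) − x₀·cosh − (ẋ₀/ω)·sinh
numerator   = -0.1079 − (-0.1460)·1.622615 − (-0.2007/3.3913)·1.277842 = 0.204626
denominator = 1 − 1.622615 = -0.622615
p = 0.204626 / -0.622615 = -0.3287

p = -0.3287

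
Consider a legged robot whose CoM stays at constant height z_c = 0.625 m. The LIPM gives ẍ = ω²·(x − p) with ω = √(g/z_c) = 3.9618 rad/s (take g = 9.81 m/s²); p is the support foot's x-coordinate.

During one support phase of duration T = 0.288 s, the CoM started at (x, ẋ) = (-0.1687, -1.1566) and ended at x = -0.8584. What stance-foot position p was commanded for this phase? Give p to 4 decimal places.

p = 0.2169

ωT = 3.9618·0.288 = 1.140998; cosh(ωT) = 1.724696, sinh(ωT) = 1.405196
x(T) = p + (x₀−p)·cosh(ωT) + (ẋ₀/ω)·sinh(ωT) ⇒ p·(1 − cosh) = x(T) − x₀·cosh − (ẋ₀/ω)·sinh
numerator   = -0.8584 − (-0.1687)·1.724696 − (-1.1566/3.9618)·1.405196 = -0.157214
denominator = 1 − 1.724696 = -0.724696
p = -0.157214 / -0.724696 = 0.2169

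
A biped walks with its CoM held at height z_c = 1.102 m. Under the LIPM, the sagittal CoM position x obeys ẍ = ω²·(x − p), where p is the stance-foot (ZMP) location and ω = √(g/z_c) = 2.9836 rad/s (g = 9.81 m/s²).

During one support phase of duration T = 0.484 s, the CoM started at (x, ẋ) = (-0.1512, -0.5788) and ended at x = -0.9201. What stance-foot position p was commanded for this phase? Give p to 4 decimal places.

ωT = 2.9836·0.484 = 1.444062; cosh(ωT) = 2.236922, sinh(ωT) = 2.000955
x(T) = p + (x₀−p)·cosh(ωT) + (ẋ₀/ω)·sinh(ωT) ⇒ p·(1 − cosh) = x(T) − x₀·cosh − (ẋ₀/ω)·sinh
numerator   = -0.9201 − (-0.1512)·2.236922 − (-0.5788/2.9836)·2.000955 = -0.193704
denominator = 1 − 2.236922 = -1.236922
p = -0.193704 / -1.236922 = 0.1566

p = 0.1566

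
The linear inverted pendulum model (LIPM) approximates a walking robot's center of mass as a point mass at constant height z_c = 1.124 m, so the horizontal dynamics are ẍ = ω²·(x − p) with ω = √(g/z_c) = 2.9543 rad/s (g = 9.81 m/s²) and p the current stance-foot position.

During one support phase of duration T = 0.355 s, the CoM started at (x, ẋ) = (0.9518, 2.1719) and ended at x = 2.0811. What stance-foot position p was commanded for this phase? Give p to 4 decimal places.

p = 0.6049

ωT = 2.9543·0.355 = 1.048777; cosh(ωT) = 1.602262, sinh(ωT) = 1.251895
x(T) = p + (x₀−p)·cosh(ωT) + (ẋ₀/ω)·sinh(ωT) ⇒ p·(1 − cosh) = x(T) − x₀·cosh − (ẋ₀/ω)·sinh
numerator   = 2.0811 − (0.9518)·1.602262 − (2.1719/2.9543)·1.251895 = -0.364283
denominator = 1 − 1.602262 = -0.602262
p = -0.364283 / -0.602262 = 0.6049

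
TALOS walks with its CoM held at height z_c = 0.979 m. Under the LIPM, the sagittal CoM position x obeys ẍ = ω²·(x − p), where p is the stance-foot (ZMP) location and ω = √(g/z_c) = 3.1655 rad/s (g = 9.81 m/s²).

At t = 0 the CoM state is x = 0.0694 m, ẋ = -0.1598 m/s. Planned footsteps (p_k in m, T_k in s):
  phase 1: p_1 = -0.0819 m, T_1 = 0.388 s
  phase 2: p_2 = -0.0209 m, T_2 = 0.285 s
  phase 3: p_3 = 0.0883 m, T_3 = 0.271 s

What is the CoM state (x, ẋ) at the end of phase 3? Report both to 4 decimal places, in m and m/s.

x = 0.7596, ẋ = 2.2726

phase 1: p=-0.0819, T=0.388, ωT=1.228214, cosh=1.853970, sinh=1.561155; start (x,ẋ)=(0.069400, -0.159800) → end (x,ẋ)=(0.119796, 0.451435)
phase 2: p=-0.0209, T=0.285, ωT=0.902168, cosh=1.435315, sinh=1.029625; start (x,ẋ)=(0.119796, 0.451435) → end (x,ẋ)=(0.327879, 1.106519)
phase 3: p=0.0883, T=0.271, ωT=0.857851, cosh=1.391080, sinh=0.967007; start (x,ẋ)=(0.327879, 1.106519) → end (x,ẋ)=(0.759596, 2.272621)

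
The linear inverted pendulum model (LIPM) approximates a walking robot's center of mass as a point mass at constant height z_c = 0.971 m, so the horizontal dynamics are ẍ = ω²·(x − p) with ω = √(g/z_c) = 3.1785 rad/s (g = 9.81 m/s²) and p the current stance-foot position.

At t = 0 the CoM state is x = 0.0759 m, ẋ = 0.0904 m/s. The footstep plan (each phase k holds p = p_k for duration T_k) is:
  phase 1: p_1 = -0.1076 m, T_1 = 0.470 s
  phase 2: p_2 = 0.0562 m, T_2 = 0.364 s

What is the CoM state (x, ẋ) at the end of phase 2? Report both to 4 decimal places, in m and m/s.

phase 1: p=-0.1076, T=0.470, ωT=1.493895, cosh=2.339454, sinh=2.114958; start (x,ẋ)=(0.075900, 0.090400) → end (x,ẋ)=(0.381842, 1.445046)
phase 2: p=0.0562, T=0.364, ωT=1.156974, cosh=1.747366, sinh=1.432929; start (x,ẋ)=(0.381842, 1.445046) → end (x,ẋ)=(1.276669, 4.008179)

x = 1.2767, ẋ = 4.0082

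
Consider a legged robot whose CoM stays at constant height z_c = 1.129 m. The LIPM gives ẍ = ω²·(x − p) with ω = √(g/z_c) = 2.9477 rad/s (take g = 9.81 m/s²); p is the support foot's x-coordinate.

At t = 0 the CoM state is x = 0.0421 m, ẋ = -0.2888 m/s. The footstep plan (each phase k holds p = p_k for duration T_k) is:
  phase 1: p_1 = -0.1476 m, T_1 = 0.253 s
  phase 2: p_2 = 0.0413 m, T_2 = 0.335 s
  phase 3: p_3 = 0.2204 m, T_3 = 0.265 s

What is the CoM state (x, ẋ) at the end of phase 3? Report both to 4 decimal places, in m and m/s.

x = -0.0076, ẋ = -0.4039

phase 1: p=-0.1476, T=0.253, ωT=0.745768, cosh=1.291215, sinh=0.816845; start (x,ẋ)=(0.042100, -0.288800) → end (x,ẋ)=(0.017313, 0.083860)
phase 2: p=0.0413, T=0.335, ωT=0.987480, cosh=1.528487, sinh=1.155973; start (x,ẋ)=(0.017313, 0.083860) → end (x,ẋ)=(0.037523, 0.046445)
phase 3: p=0.2204, T=0.265, ωT=0.781141, cosh=1.320923, sinh=0.863039; start (x,ẋ)=(0.037523, 0.046445) → end (x,ẋ)=(-0.007568, -0.403886)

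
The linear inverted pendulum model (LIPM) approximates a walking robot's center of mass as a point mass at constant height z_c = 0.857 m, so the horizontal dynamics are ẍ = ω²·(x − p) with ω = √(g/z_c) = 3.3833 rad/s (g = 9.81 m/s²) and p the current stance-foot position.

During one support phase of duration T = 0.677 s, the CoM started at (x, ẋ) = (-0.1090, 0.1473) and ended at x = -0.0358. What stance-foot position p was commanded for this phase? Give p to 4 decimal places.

p = -0.0740

ωT = 3.3833·0.677 = 2.290494; cosh(ωT) = 4.990517, sinh(ωT) = 4.889301
x(T) = p + (x₀−p)·cosh(ωT) + (ẋ₀/ω)·sinh(ωT) ⇒ p·(1 − cosh) = x(T) − x₀·cosh − (ẋ₀/ω)·sinh
numerator   = -0.0358 − (-0.1090)·4.990517 − (0.1473/3.3833)·4.889301 = 0.295299
denominator = 1 − 4.990517 = -3.990517
p = 0.295299 / -3.990517 = -0.0740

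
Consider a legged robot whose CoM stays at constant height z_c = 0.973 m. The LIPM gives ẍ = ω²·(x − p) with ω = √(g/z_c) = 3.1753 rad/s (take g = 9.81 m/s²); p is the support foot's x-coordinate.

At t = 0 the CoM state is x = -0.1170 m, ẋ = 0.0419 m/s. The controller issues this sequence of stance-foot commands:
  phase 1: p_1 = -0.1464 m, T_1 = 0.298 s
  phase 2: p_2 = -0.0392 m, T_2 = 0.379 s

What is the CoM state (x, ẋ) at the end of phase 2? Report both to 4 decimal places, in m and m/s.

x = -0.0501, ẋ = 0.0615

phase 1: p=-0.1464, T=0.298, ωT=0.946239, cosh=1.482101, sinh=1.093903; start (x,ẋ)=(-0.117000, 0.041900) → end (x,ẋ)=(-0.088392, 0.164220)
phase 2: p=-0.0392, T=0.379, ωT=1.203439, cosh=1.815857, sinh=1.515697; start (x,ẋ)=(-0.088392, 0.164220) → end (x,ẋ)=(-0.050136, 0.061452)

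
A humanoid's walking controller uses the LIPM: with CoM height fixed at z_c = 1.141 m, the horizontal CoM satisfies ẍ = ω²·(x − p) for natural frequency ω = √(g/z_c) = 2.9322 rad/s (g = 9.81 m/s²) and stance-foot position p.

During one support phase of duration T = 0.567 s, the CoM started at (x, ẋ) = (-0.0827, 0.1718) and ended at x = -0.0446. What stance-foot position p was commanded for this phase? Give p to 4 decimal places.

p = -0.0187

ωT = 2.9322·0.567 = 1.662557; cosh(ωT) = 2.731216, sinh(ωT) = 2.541562
x(T) = p + (x₀−p)·cosh(ωT) + (ẋ₀/ω)·sinh(ωT) ⇒ p·(1 − cosh) = x(T) − x₀·cosh − (ẋ₀/ω)·sinh
numerator   = -0.0446 − (-0.0827)·2.731216 − (0.1718/2.9322)·2.541562 = 0.032359
denominator = 1 − 2.731216 = -1.731216
p = 0.032359 / -1.731216 = -0.0187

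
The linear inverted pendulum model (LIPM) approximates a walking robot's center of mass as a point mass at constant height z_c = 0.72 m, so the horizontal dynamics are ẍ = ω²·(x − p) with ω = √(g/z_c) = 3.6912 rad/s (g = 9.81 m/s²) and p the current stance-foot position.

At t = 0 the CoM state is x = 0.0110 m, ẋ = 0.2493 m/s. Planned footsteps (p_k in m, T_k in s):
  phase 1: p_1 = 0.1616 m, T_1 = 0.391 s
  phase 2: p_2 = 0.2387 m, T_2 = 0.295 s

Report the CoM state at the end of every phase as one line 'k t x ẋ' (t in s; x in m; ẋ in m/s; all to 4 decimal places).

phase 1: p=0.1616, T=0.391, ωT=1.443259, cosh=2.235316, sinh=1.999159; start (x,ẋ)=(0.011000, 0.249300) → end (x,ẋ)=(-0.040017, -0.554058)
phase 2: p=0.2387, T=0.295, ωT=1.088904, cosh=1.653801, sinh=1.317215; start (x,ẋ)=(-0.040017, -0.554058) → end (x,ẋ)=(-0.419960, -2.271454)

1 0.3910 -0.0400 -0.5541
2 0.6860 -0.4200 -2.2715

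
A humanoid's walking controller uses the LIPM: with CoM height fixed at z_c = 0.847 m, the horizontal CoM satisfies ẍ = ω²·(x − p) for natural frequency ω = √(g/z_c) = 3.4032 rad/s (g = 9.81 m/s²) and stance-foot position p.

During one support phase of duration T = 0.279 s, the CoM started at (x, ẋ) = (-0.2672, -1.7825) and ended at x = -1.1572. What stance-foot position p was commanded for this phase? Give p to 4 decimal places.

p = 0.3804

ωT = 3.4032·0.279 = 0.949493; cosh(ωT) = 1.485668, sinh(ωT) = 1.098731
x(T) = p + (x₀−p)·cosh(ωT) + (ẋ₀/ω)·sinh(ωT) ⇒ p·(1 − cosh) = x(T) − x₀·cosh − (ẋ₀/ω)·sinh
numerator   = -1.1572 − (-0.2672)·1.485668 − (-1.7825/3.4032)·1.098731 = -0.184745
denominator = 1 − 1.485668 = -0.485668
p = -0.184745 / -0.485668 = 0.3804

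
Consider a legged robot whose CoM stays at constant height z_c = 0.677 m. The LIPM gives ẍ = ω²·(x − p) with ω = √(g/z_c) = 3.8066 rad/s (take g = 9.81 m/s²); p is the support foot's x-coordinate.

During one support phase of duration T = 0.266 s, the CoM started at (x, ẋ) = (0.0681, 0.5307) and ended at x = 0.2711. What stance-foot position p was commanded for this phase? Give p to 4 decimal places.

ωT = 3.8066·0.266 = 1.012556; cosh(ωT) = 1.557958, sinh(ωT) = 1.194669
x(T) = p + (x₀−p)·cosh(ωT) + (ẋ₀/ω)·sinh(ωT) ⇒ p·(1 − cosh) = x(T) − x₀·cosh − (ẋ₀/ω)·sinh
numerator   = 0.2711 − (0.0681)·1.557958 − (0.5307/3.8066)·1.194669 = -0.001553
denominator = 1 − 1.557958 = -0.557958
p = -0.001553 / -0.557958 = 0.0028

p = 0.0028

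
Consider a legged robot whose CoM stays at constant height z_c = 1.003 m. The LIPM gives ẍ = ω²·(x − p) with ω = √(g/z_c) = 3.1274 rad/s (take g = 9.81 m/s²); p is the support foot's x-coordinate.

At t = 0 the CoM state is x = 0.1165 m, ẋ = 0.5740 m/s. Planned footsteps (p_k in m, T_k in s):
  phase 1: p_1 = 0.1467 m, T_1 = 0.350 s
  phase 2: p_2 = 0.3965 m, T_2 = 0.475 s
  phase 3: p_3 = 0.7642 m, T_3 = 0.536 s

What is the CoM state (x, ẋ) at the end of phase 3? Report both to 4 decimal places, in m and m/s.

phase 1: p=0.1467, T=0.350, ωT=1.094590, cosh=1.661317, sinh=1.326640; start (x,ẋ)=(0.116500, 0.574000) → end (x,ẋ)=(0.340019, 0.828298)
phase 2: p=0.3965, T=0.475, ωT=1.485515, cosh=2.321813, sinh=2.095427; start (x,ẋ)=(0.340019, 0.828298) → end (x,ẋ)=(0.820339, 1.553017)
phase 3: p=0.7642, T=0.536, ωT=1.676286, cosh=2.766367, sinh=2.579300; start (x,ẋ)=(0.820339, 1.553017) → end (x,ẋ)=(2.200339, 4.749057)

x = 2.2003, ẋ = 4.7491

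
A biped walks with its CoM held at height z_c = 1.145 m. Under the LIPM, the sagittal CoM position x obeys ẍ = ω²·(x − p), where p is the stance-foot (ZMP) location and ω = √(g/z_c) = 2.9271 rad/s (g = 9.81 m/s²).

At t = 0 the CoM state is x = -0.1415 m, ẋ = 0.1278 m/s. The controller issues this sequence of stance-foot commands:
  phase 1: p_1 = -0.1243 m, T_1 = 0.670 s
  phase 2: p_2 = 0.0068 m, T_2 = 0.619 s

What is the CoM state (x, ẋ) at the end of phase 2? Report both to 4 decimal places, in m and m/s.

phase 1: p=-0.1243, T=0.670, ωT=1.961157, cosh=3.624121, sinh=3.483425; start (x,ẋ)=(-0.141500, 0.127800) → end (x,ẋ)=(-0.034545, 0.287786)
phase 2: p=0.0068, T=0.619, ωT=1.811875, cosh=3.142631, sinh=2.979284; start (x,ẋ)=(-0.034545, 0.287786) → end (x,ẋ)=(0.169784, 0.543847)

x = 0.1698, ẋ = 0.5438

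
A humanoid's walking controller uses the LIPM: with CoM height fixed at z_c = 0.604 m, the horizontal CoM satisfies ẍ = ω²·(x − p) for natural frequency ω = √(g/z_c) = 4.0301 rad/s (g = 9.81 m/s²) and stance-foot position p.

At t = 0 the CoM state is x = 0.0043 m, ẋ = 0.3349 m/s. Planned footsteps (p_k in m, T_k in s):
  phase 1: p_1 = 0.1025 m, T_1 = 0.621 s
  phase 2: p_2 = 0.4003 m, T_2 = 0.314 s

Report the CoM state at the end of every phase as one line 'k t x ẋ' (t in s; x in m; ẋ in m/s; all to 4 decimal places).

phase 1: p=0.1025, T=0.621, ωT=2.502692, cosh=6.148599, sinh=6.066735; start (x,ẋ)=(0.004300, 0.334900) → end (x,ẋ)=(0.002851, -0.341780)
phase 2: p=0.4003, T=0.314, ωT=1.265451, cosh=1.913402, sinh=1.631290; start (x,ẋ)=(0.002851, -0.341780) → end (x,ẋ)=(-0.498524, -3.266895)

1 0.6210 0.0029 -0.3418
2 0.9350 -0.4985 -3.2669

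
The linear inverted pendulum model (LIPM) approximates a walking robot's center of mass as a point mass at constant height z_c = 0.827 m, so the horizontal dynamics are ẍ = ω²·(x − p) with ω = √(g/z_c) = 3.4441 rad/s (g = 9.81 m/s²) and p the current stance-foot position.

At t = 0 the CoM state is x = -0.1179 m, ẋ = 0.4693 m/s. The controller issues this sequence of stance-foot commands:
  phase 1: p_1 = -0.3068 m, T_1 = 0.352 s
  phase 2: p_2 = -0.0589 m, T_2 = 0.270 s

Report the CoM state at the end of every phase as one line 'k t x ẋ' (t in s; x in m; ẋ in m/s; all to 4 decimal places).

phase 1: p=-0.3068, T=0.352, ωT=1.212323, cosh=1.829395, sinh=1.531890; start (x,ẋ)=(-0.117900, 0.469300) → end (x,ẋ)=(0.247511, 1.855168)
phase 2: p=-0.0589, T=0.270, ωT=0.929907, cosh=1.464432, sinh=1.069842; start (x,ẋ)=(0.247511, 1.855168) → end (x,ẋ)=(0.966089, 3.845782)

1 0.3520 0.2475 1.8552
2 0.6220 0.9661 3.8458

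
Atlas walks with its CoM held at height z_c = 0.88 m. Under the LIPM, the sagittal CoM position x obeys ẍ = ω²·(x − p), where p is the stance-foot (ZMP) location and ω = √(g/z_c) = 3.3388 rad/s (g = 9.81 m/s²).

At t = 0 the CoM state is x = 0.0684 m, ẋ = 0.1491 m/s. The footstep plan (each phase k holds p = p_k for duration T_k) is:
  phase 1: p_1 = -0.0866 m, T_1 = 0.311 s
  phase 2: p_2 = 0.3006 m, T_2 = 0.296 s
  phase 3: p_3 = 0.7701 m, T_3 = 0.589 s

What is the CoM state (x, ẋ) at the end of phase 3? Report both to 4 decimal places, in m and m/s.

x = 0.7473, ẋ = 0.2039

phase 1: p=-0.0866, T=0.311, ωT=1.038367, cosh=1.589316, sinh=1.235284; start (x,ẋ)=(0.068400, 0.149100) → end (x,ẋ)=(0.214908, 0.876244)
phase 2: p=0.3006, T=0.296, ωT=0.988285, cosh=1.529418, sinh=1.157204; start (x,ẋ)=(0.214908, 0.876244) → end (x,ẋ)=(0.473241, 1.009057)
phase 3: p=0.7701, T=0.589, ωT=1.966553, cosh=3.642971, sinh=3.503032; start (x,ẋ)=(0.473241, 1.009057) → end (x,ẋ)=(0.747341, 0.203918)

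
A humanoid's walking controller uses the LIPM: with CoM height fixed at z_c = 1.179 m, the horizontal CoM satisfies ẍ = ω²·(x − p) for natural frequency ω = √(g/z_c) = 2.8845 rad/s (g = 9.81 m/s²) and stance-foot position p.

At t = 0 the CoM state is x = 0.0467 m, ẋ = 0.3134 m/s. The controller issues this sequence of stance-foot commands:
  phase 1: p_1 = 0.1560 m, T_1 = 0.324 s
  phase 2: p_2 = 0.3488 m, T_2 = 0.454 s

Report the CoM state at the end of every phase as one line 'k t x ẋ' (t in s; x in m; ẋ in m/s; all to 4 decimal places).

phase 1: p=0.1560, T=0.324, ωT=0.934578, cosh=1.469445, sinh=1.076694; start (x,ẋ)=(0.046700, 0.313400) → end (x,ẋ)=(0.112372, 0.121069)
phase 2: p=0.3488, T=0.454, ωT=1.309563, cosh=1.987246, sinh=1.717308; start (x,ẋ)=(0.112372, 0.121069) → end (x,ẋ)=(-0.048961, -0.930571)

1 0.3240 0.1124 0.1211
2 0.7780 -0.0490 -0.9306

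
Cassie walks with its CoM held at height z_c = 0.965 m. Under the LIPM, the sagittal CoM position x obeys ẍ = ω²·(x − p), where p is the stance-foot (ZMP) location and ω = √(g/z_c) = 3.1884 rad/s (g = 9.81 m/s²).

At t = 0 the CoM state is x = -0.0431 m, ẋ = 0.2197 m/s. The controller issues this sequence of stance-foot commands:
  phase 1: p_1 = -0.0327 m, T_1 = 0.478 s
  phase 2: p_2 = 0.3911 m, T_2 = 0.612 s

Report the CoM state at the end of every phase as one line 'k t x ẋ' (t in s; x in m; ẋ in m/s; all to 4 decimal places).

1 0.4780 0.0930 0.4557
2 1.0900 -0.1864 -1.6415

phase 1: p=-0.0327, T=0.478, ωT=1.524055, cosh=2.404315, sinh=2.186489; start (x,ẋ)=(-0.043100, 0.219700) → end (x,ẋ)=(0.092957, 0.455726)
phase 2: p=0.3911, T=0.612, ωT=1.951301, cosh=3.589963, sinh=3.447874; start (x,ẋ)=(0.092957, 0.455726) → end (x,ẋ)=(-0.186408, -1.641504)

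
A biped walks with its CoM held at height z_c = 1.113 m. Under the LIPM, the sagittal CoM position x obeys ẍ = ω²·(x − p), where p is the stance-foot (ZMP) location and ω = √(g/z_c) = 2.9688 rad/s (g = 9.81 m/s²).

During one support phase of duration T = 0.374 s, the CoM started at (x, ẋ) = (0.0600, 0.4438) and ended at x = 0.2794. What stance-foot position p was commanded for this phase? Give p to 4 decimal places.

ωT = 2.9688·0.374 = 1.110331; cosh(ωT) = 1.682407, sinh(ωT) = 1.352957
x(T) = p + (x₀−p)·cosh(ωT) + (ẋ₀/ω)·sinh(ωT) ⇒ p·(1 − cosh) = x(T) − x₀·cosh − (ẋ₀/ω)·sinh
numerator   = 0.2794 − (0.0600)·1.682407 − (0.4438/2.9688)·1.352957 = -0.023795
denominator = 1 − 1.682407 = -0.682407
p = -0.023795 / -0.682407 = 0.0349

p = 0.0349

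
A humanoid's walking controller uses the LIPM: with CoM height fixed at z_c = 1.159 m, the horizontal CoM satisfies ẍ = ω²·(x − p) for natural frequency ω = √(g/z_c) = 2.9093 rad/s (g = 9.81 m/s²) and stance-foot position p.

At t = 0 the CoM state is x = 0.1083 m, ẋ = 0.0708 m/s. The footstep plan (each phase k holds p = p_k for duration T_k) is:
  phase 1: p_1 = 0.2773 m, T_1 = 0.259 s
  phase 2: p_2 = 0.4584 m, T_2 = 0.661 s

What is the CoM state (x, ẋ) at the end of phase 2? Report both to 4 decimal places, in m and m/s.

phase 1: p=0.2773, T=0.259, ωT=0.753509, cosh=1.297577, sinh=0.826864; start (x,ẋ)=(0.108300, 0.070800) → end (x,ẋ)=(0.078132, -0.314677)
phase 2: p=0.4584, T=0.661, ωT=1.923047, cosh=3.493968, sinh=3.347807; start (x,ẋ)=(0.078132, -0.314677) → end (x,ẋ)=(-1.232352, -4.803199)

x = -1.2324, ẋ = -4.8032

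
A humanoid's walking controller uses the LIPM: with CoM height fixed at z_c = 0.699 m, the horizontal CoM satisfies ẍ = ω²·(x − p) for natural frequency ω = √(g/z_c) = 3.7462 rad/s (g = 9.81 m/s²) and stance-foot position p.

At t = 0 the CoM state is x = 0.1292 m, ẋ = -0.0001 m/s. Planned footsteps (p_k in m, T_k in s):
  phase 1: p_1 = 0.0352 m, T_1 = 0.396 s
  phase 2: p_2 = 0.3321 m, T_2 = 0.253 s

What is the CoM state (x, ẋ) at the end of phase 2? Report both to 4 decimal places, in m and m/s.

x = 0.4301, ẋ = 0.7672

phase 1: p=0.0352, T=0.396, ωT=1.483495, cosh=2.317585, sinh=2.090742; start (x,ẋ)=(0.129200, -0.000100) → end (x,ẋ)=(0.252997, 0.736008)
phase 2: p=0.3321, T=0.253, ωT=0.947789, cosh=1.483798, sinh=1.096200; start (x,ẋ)=(0.252997, 0.736008) → end (x,ẋ)=(0.430096, 0.767244)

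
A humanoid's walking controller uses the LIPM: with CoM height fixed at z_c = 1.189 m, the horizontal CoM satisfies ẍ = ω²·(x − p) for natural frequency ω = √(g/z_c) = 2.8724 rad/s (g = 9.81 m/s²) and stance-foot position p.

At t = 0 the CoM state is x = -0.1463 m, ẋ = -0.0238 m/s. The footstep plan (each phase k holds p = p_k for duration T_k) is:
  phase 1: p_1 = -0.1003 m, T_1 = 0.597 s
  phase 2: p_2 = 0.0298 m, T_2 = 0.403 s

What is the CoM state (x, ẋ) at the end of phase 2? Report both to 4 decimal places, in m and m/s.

x = -0.6786, ẋ = -1.9112

phase 1: p=-0.1003, T=0.597, ωT=1.714823, cosh=2.867843, sinh=2.687848; start (x,ẋ)=(-0.146300, -0.023800) → end (x,ẋ)=(-0.254492, -0.423401)
phase 2: p=0.0298, T=0.403, ωT=1.157577, cosh=1.748230, sinh=1.433984; start (x,ẋ)=(-0.254492, -0.423401) → end (x,ẋ)=(-0.678581, -1.911193)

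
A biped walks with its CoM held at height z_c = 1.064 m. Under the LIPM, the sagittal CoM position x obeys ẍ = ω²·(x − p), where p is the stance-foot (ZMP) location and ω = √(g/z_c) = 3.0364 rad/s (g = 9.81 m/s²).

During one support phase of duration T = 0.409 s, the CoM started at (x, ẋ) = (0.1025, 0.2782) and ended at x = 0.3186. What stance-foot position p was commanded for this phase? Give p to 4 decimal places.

p = 0.0217

ωT = 3.0364·0.409 = 1.241888; cosh(ωT) = 1.875490, sinh(ωT) = 1.586652
x(T) = p + (x₀−p)·cosh(ωT) + (ẋ₀/ω)·sinh(ωT) ⇒ p·(1 − cosh) = x(T) − x₀·cosh − (ẋ₀/ω)·sinh
numerator   = 0.3186 − (0.1025)·1.875490 − (0.2782/3.0364)·1.586652 = -0.019009
denominator = 1 − 1.875490 = -0.875490
p = -0.019009 / -0.875490 = 0.0217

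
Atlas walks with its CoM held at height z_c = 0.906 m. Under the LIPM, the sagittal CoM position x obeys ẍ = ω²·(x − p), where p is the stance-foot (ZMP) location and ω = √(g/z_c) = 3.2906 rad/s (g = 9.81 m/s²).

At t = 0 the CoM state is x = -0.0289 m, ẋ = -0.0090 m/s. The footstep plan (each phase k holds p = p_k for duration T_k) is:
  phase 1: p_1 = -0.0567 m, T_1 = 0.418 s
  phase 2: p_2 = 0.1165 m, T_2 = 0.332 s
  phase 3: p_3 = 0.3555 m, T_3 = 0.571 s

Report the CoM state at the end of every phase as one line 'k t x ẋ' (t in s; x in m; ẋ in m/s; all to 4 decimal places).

1 0.4180 -0.0033 0.1505
2 0.7500 -0.0216 -0.2718
3 1.3210 -1.1717 -4.8774

phase 1: p=-0.0567, T=0.418, ωT=1.375471, cosh=2.104830, sinh=1.852109; start (x,ẋ)=(-0.028900, -0.009000) → end (x,ẋ)=(-0.003251, 0.150485)
phase 2: p=0.1165, T=0.332, ωT=1.092479, cosh=1.658521, sinh=1.323137; start (x,ẋ)=(-0.003251, 0.150485) → end (x,ẋ)=(-0.021601, -0.271804)
phase 3: p=0.3555, T=0.571, ωT=1.878933, cosh=3.349633, sinh=3.196880; start (x,ẋ)=(-0.021601, -0.271804) → end (x,ẋ)=(-1.171712, -4.877414)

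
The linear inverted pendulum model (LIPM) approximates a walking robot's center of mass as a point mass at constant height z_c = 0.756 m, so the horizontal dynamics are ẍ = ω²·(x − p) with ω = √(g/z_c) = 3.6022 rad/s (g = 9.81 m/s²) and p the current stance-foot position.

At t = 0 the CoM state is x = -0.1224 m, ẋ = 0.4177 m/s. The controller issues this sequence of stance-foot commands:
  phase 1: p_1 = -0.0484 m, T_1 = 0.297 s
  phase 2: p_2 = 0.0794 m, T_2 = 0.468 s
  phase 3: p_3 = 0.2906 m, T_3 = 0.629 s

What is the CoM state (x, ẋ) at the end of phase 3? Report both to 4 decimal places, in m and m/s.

x = -0.8830, ẋ = -4.1354

phase 1: p=-0.0484, T=0.297, ωT=1.069853, cosh=1.629005, sinh=1.285947; start (x,ẋ)=(-0.122400, 0.417700) → end (x,ẋ)=(-0.019832, 0.337650)
phase 2: p=0.0794, T=0.468, ωT=1.685830, cosh=2.791109, sinh=2.605818; start (x,ẋ)=(-0.019832, 0.337650) → end (x,ẋ)=(0.046687, 0.010959)
phase 3: p=0.2906, T=0.629, ωT=2.265784, cosh=4.871213, sinh=4.767464; start (x,ẋ)=(0.046687, 0.010959) → end (x,ẋ)=(-0.883045, -4.135412)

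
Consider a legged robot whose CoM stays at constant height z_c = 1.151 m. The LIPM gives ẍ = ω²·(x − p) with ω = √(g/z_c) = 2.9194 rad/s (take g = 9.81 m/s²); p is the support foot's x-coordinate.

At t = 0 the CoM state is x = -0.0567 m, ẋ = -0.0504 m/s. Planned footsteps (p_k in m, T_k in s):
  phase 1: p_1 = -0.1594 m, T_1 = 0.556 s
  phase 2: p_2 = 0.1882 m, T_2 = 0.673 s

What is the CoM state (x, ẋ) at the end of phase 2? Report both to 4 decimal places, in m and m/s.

x = 0.4704, ẋ = 0.9565

phase 1: p=-0.1594, T=0.556, ωT=1.623186, cosh=2.633243, sinh=2.435974; start (x,ẋ)=(-0.056700, -0.050400) → end (x,ẋ)=(0.068980, 0.597644)
phase 2: p=0.1882, T=0.673, ωT=1.964756, cosh=3.636682, sinh=3.496492; start (x,ẋ)=(0.068980, 0.597644) → end (x,ẋ)=(0.470417, 0.956483)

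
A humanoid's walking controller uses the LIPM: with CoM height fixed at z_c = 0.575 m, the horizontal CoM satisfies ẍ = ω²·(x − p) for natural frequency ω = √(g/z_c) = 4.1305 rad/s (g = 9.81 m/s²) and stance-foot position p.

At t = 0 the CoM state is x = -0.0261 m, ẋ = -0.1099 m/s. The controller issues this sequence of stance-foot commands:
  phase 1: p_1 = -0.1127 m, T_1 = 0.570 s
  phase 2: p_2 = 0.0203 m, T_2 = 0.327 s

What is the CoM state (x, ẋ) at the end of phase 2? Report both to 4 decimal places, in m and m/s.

x = 0.9672, ẋ = 4.0420

phase 1: p=-0.1127, T=0.570, ωT=2.354385, cosh=5.313301, sinh=5.218349; start (x,ẋ)=(-0.026100, -0.109900) → end (x,ẋ)=(0.208588, 1.282678)
phase 2: p=0.0203, T=0.327, ωT=1.350673, cosh=2.059545, sinh=1.800479; start (x,ẋ)=(0.208588, 1.282678) → end (x,ẋ)=(0.967204, 4.042006)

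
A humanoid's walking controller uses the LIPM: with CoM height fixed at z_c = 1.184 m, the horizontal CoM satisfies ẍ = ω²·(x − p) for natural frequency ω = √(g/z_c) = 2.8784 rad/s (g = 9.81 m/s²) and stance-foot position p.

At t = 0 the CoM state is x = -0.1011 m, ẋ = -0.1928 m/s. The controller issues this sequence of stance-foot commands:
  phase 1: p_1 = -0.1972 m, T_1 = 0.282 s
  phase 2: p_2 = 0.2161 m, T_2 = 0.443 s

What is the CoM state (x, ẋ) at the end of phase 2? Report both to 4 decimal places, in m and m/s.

phase 1: p=-0.1972, T=0.282, ωT=0.811709, cosh=1.347926, sinh=0.903827; start (x,ẋ)=(-0.101100, -0.192800) → end (x,ẋ)=(-0.128204, -0.009869)
phase 2: p=0.2161, T=0.443, ωT=1.275131, cosh=1.929283, sinh=1.649888; start (x,ẋ)=(-0.128204, -0.009869) → end (x,ẋ)=(-0.453817, -1.654153)

x = -0.4538, ẋ = -1.6542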